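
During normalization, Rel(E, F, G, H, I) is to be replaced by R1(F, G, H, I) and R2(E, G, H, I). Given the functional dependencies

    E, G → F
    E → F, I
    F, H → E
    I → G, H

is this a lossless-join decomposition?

Common attributes: R1 ∩ R2 = {G, H, I}.
No dependency enlarges {G, H, I}, so (G, H, I)⁺ = {G, H, I}.
The closure contains neither all of R1 = {F, G, H, I} nor all of R2 = {E, G, H, I}, so the common attributes are not a superkey of either fragment. The join is lossy.

No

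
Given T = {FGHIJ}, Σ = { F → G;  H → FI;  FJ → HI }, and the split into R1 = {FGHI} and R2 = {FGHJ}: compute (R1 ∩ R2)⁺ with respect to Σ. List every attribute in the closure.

R1 ∩ R2 = {FGH}.
H → FI applies, adding I
Closure: {FGHI}.

FGHI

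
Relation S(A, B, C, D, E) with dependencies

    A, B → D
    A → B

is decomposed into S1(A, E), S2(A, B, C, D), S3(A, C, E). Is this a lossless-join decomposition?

Chase test. Columns are A, B, C, D, E; row i has aⱼ where attribute j ∈ Si, else bᵢⱼ.
Initial tableau (one row per fragment):
  row 1: a1 b12 b13 b14 a5
  row 2: a1 a2 a3 a4 b25
  row 3: a1 b32 a3 b34 a5
Rows 1 and 2 agree on A; apply A→B and equate their B entries.
Rows 1 and 3 agree on A; apply A→B and equate their B entries.
Rows 1 and 2 agree on A, B; apply A, B→D and equate their D entries.
Rows 1 and 3 agree on A, B; apply A, B→D and equate their D entries.
Row 3 is now all distinguished symbols — the join is lossless.

Yes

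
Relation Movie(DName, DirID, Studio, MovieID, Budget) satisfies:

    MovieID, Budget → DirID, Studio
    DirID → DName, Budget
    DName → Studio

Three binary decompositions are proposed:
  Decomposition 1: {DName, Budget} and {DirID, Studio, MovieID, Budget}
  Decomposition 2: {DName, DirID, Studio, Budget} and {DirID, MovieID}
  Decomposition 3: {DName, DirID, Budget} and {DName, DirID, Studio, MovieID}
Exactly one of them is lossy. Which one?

Decomposition 1

Decomposition 1: common = {Budget}, closure = {Budget} → lossy.
Decomposition 2: common = {DirID}, closure = {DName, DirID, Studio, Budget} → lossless.
Decomposition 3: common = {DName, DirID}, closure = {DName, DirID, Studio, Budget} → lossless.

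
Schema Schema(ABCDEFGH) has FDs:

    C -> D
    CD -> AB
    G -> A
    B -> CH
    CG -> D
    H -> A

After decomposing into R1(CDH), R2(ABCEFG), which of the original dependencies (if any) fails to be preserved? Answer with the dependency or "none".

Check H → A: no single fragment contains all of {AH}, and the restricted closure of {H} across the fragments never reaches {A}.
C → D is preserved.
CD → AB is preserved.
G → A is preserved.
B → CH is preserved.
CG → D is preserved.

H -> A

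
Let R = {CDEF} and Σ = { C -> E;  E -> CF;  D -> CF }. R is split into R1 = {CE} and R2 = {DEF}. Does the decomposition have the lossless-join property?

Common attributes: R1 ∩ R2 = {E}.
Closure of {E}: E → CF applies, adding CF. So (E)⁺ = {CEF}.
This closure contains every attribute of R1, so R1 ∩ R2 → R1. The join is lossless.

Yes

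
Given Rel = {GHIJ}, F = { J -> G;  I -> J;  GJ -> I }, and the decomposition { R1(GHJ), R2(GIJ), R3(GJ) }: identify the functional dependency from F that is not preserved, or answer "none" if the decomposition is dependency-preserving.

J → G lies within R1.
I → J lies within R2.
GJ → I lies within R2.
Every dependency is enforceable on the fragments, so the decomposition is dependency-preserving.

none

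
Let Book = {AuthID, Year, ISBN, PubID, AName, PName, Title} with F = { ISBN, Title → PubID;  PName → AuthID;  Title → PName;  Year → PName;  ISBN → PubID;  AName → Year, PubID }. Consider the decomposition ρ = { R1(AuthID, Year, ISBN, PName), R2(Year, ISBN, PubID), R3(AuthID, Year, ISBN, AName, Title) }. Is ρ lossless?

Yes

Chase test. Columns are AuthID, Year, ISBN, PubID, AName, PName, Title; row i has aⱼ where attribute j ∈ Ri, else bᵢⱼ.
Initial tableau (one row per fragment):
  row 1: a1 a2 a3 b14 b15 a6 b17
  row 2: b21 a2 a3 a4 b25 b26 b27
  row 3: a1 a2 a3 b34 a5 b36 a7
Rows 1 and 2 agree on Year; apply Year→PName and equate their PName entries.
Rows 1 and 3 agree on Year; apply Year→PName and equate their PName entries.
Rows 1 and 2 agree on ISBN; apply ISBN→PubID and equate their PubID entries.
Rows 1 and 3 agree on ISBN; apply ISBN→PubID and equate their PubID entries.
Rows 1 and 2 agree on PName; apply PName→AuthID and equate their AuthID entries.
Row 3 is now all distinguished symbols — the join is lossless.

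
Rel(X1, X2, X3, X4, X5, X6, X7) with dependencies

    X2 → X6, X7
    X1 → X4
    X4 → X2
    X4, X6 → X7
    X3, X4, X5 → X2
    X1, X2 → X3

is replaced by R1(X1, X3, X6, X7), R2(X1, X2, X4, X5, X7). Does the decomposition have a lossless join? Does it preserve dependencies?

Lossless test: (X1, X7)⁺ = {X1, X2, X3, X4, X6, X7}, which contains all of one fragment — lossless.
Dependency preservation: the restricted closure of {X2} across the fragments never reaches {X6, X7}, so X2 → X6, X7 cannot be enforced without a join — not preserved.

lossless but not dependency-preserving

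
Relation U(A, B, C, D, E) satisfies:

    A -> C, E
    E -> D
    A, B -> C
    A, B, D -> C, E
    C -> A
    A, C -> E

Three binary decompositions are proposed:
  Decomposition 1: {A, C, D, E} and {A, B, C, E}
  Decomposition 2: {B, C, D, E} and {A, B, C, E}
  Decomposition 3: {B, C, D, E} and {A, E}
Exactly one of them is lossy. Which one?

Decomposition 1: common = {A, C, E}, closure = {A, C, D, E} → lossless.
Decomposition 2: common = {B, C, E}, closure = {A, B, C, D, E} → lossless.
Decomposition 3: common = {E}, closure = {D, E} → lossy.

Decomposition 3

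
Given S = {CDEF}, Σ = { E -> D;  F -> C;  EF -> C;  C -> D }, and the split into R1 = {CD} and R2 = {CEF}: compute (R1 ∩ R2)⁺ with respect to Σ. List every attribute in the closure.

CD

R1 ∩ R2 = {C}.
C → D applies, adding D
Closure: {CD}.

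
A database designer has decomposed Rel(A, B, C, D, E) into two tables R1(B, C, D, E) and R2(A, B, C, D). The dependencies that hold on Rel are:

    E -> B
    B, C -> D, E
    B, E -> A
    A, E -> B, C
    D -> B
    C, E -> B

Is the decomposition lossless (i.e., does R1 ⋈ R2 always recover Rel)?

Common attributes: R1 ∩ R2 = {B, C, D}.
Closure of {B, C, D}: B, C → D, E applies, adding E; B, E → A applies, adding A. So (B, C, D)⁺ = {A, B, C, D, E}.
This closure contains every attribute of R1, so R1 ∩ R2 → R1. The join is lossless.

Yes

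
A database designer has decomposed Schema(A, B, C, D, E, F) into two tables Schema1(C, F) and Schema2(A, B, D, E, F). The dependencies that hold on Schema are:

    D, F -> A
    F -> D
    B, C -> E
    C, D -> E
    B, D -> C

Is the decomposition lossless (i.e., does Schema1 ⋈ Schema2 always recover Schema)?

Common attributes: Schema1 ∩ Schema2 = {F}.
Closure of {F}: F → D applies, adding D; D, F → A applies, adding A. So (F)⁺ = {A, D, F}.
The closure contains neither all of Schema1 = {C, F} nor all of Schema2 = {A, B, D, E, F}, so the common attributes are not a superkey of either fragment. The join is lossy.

No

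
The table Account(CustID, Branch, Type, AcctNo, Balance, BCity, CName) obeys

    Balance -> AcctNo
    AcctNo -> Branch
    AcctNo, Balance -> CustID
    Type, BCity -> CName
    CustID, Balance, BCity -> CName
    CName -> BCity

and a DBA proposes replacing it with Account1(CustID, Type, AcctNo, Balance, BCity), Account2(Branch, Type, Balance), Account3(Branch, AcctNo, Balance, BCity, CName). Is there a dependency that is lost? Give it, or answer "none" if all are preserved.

Type, BCity -> CName

Check Type, BCity → CName: no single fragment contains all of {Type, BCity, CName}, and the restricted closure of {Type, BCity} across the fragments never reaches {CName}.
Balance → AcctNo is preserved.
AcctNo → Branch is preserved.
AcctNo, Balance → CustID is preserved.
CustID, Balance, BCity → CName is preserved.
CName → BCity is preserved.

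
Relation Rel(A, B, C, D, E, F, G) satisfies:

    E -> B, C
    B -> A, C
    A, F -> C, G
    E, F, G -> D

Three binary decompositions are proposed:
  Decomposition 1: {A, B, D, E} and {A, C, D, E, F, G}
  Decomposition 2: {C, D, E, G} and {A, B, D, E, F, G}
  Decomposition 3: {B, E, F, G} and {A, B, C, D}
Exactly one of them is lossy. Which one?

Decomposition 3

Decomposition 1: common = {A, D, E}, closure = {A, B, C, D, E} → lossless.
Decomposition 2: common = {D, E, G}, closure = {A, B, C, D, E, G} → lossless.
Decomposition 3: common = {B}, closure = {A, B, C} → lossy.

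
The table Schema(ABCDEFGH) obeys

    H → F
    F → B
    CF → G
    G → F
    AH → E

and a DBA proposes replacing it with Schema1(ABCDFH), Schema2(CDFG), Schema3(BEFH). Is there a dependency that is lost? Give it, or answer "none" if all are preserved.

AH → E

Check AH → E: no single fragment contains all of {AEH}, and the restricted closure of {AH} across the fragments never reaches {E}.
H → F is preserved.
F → B is preserved.
CF → G is preserved.
G → F is preserved.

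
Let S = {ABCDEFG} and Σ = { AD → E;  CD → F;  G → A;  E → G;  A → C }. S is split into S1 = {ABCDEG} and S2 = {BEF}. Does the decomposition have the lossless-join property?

No

Common attributes: S1 ∩ S2 = {BE}.
Closure of {BE}: E → G applies, adding G; G → A applies, adding A; A → C applies, adding C. So (BE)⁺ = {ABCEG}.
The closure contains neither all of S1 = {ABCDEG} nor all of S2 = {BEF}, so the common attributes are not a superkey of either fragment. The join is lossy.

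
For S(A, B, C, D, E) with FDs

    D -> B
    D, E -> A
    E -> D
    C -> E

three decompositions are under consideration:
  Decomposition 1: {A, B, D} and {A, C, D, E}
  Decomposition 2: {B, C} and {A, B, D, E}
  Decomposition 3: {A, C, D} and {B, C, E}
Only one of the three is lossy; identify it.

Decomposition 1: common = {A, D}, closure = {A, B, D} → lossless.
Decomposition 2: common = {B}, closure = {B} → lossy.
Decomposition 3: common = {C}, closure = {A, B, C, D, E} → lossless.

Decomposition 2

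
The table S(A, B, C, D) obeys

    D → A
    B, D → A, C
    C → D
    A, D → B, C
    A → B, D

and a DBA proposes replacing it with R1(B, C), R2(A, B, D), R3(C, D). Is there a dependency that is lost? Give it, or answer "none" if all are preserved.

D → A lies within R2.
B, D → A, C: restricted closure across fragments reaches A, C.
C → D lies within R3.
A, D → B, C: restricted closure across fragments reaches B, C.
A → B, D lies within R2.
Every dependency is enforceable on the fragments, so the decomposition is dependency-preserving.

none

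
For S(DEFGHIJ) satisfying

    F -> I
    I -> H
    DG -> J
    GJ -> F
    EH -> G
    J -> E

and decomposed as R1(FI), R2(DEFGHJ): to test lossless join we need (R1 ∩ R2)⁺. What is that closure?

FHI

R1 ∩ R2 = {F}.
F → I applies, adding I
I → H applies, adding H
Closure: {FHI}.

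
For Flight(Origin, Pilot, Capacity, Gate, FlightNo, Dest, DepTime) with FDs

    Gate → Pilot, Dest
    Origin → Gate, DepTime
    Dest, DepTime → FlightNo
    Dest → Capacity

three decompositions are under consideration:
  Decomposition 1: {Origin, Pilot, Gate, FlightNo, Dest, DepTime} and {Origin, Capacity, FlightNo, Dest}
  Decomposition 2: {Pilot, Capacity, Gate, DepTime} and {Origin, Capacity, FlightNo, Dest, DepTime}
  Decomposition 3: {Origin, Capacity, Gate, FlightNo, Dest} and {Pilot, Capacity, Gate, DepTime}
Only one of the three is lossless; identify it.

Decomposition 1

Decomposition 1: common = {Origin, FlightNo, Dest}, closure = {Origin, Pilot, Capacity, Gate, FlightNo, Dest, DepTime} → lossless.
Decomposition 2: common = {Capacity, DepTime}, closure = {Capacity, DepTime} → lossy.
Decomposition 3: common = {Capacity, Gate}, closure = {Pilot, Capacity, Gate, Dest} → lossy.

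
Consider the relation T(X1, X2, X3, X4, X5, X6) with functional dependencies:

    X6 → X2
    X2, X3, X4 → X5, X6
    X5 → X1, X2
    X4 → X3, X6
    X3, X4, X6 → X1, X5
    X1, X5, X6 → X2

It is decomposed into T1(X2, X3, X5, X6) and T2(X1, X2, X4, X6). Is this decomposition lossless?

No

Common attributes: T1 ∩ T2 = {X2, X6}.
No dependency enlarges {X2, X6}, so (X2, X6)⁺ = {X2, X6}.
The closure contains neither all of T1 = {X2, X3, X5, X6} nor all of T2 = {X1, X2, X4, X6}, so the common attributes are not a superkey of either fragment. The join is lossy.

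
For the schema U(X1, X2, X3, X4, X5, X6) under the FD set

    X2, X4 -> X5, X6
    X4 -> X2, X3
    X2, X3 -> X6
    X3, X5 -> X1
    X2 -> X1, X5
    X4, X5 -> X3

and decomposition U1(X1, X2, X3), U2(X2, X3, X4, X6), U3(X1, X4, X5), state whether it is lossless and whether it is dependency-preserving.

Lossless test (chase): Rows 2 and 3 agree on X4; apply X4→X2, X3 and equate their X2, X3 entries. Rows 1 and 2 agree on X2, X3; apply X2, X3→X6 and equate their X6 entries. Rows 1 and 3 agree on X2, X3; apply X2, X3→X6 and equate their X6 entries. Rows 1 and 2 agree on X2; apply X2→X1, X5 and equate their X1, X5 entries. Rows 1 and 3 agree on X2; apply X2→X1, X5 and equate their X1, X5 entries. Row 2 is now all distinguished symbols — the join is lossless.
Dependency preservation: the restricted closure of {X3, X5} across the fragments never reaches {X1}, so X3, X5 → X1 cannot be enforced without a join — not preserved.

lossless but not dependency-preserving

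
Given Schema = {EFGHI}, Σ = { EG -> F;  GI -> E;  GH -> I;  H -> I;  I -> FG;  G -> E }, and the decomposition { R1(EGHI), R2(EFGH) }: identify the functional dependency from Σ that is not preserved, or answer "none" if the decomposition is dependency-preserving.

EG → F lies within R2.
GI → E lies within R1.
GH → I lies within R1.
H → I lies within R1.
I → FG: restricted closure across fragments reaches FG.
G → E lies within R1.
Every dependency is enforceable on the fragments, so the decomposition is dependency-preserving.

none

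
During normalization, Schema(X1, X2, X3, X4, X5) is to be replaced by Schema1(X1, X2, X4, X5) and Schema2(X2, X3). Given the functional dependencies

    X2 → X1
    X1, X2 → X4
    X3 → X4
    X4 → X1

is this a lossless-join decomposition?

Common attributes: Schema1 ∩ Schema2 = {X2}.
Closure of {X2}: X2 → X1 applies, adding X1; X1, X2 → X4 applies, adding X4. So (X2)⁺ = {X1, X2, X4}.
The closure contains neither all of Schema1 = {X1, X2, X4, X5} nor all of Schema2 = {X2, X3}, so the common attributes are not a superkey of either fragment. The join is lossy.

No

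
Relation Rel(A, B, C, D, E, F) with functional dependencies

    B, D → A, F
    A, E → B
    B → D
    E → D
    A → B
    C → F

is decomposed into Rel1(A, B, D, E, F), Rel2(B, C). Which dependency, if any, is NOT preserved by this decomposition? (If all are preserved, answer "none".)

C → F

Check C → F: no single fragment contains all of {C, F}, and the restricted closure of {C} across the fragments never reaches {F}.
B, D → A, F is preserved.
A, E → B is preserved.
B → D is preserved.
E → D is preserved.
A → B is preserved.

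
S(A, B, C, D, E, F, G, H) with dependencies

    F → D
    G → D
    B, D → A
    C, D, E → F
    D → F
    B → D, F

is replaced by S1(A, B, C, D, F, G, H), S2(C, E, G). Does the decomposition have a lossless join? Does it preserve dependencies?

Lossless test: (C, G)⁺ = {C, D, F, G}, which is a superkey of neither fragment — lossy.
Dependency preservation: C, D, E → F is not contained in any single fragment, but the restricted closure of its left-hand side across the fragments still reaches the right-hand side; the remaining FDs each lie inside some fragment. All dependencies are preserved.

lossy but dependency-preserving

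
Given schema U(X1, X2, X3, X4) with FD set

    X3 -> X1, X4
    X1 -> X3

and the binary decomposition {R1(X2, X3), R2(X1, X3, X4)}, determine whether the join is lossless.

Yes

Common attributes: R1 ∩ R2 = {X3}.
Closure of {X3}: X3 → X1, X4 applies, adding X1, X4. So (X3)⁺ = {X1, X3, X4}.
This closure contains every attribute of R2, so R1 ∩ R2 → R2. The join is lossless.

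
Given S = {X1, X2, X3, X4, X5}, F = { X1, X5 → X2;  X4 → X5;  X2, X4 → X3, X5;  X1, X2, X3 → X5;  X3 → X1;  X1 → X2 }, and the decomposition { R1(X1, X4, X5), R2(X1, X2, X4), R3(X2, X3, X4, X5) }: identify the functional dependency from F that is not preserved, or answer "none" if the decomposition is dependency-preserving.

X3 → X1

Check X3 → X1: no single fragment contains all of {X1, X3}, and the restricted closure of {X3} across the fragments never reaches {X1}.
X1, X5 → X2 is preserved.
X4 → X5 is preserved.
X2, X4 → X3, X5 is preserved.
X1, X2, X3 → X5 is preserved.
X1 → X2 is preserved.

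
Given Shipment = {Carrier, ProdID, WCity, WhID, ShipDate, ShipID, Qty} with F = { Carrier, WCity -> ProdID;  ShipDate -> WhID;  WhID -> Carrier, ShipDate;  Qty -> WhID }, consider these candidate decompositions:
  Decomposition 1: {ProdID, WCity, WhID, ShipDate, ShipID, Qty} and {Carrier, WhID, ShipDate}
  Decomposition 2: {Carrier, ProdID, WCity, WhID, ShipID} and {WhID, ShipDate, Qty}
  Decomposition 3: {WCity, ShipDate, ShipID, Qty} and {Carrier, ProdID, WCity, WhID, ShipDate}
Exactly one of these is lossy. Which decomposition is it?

Decomposition 1: common = {WhID, ShipDate}, closure = {Carrier, WhID, ShipDate} → lossless.
Decomposition 2: common = {WhID}, closure = {Carrier, WhID, ShipDate} → lossy.
Decomposition 3: common = {WCity, ShipDate}, closure = {Carrier, ProdID, WCity, WhID, ShipDate} → lossless.

Decomposition 2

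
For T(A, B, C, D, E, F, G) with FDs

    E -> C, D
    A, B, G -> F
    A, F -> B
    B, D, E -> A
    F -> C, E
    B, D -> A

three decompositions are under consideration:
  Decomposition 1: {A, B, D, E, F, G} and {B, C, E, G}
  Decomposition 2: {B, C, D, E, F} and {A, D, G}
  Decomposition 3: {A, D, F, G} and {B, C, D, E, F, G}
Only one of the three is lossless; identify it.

Decomposition 1: common = {B, E, G}, closure = {A, B, C, D, E, F, G} → lossless.
Decomposition 2: common = {D}, closure = {D} → lossy.
Decomposition 3: common = {D, F, G}, closure = {C, D, E, F, G} → lossy.

Decomposition 1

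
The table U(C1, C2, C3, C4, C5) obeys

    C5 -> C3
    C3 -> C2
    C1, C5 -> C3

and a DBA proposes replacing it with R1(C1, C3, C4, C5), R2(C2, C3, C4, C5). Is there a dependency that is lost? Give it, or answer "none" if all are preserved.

none

C5 → C3 lies within R1.
C3 → C2 lies within R2.
C1, C5 → C3 lies within R1.
Every dependency is enforceable on the fragments, so the decomposition is dependency-preserving.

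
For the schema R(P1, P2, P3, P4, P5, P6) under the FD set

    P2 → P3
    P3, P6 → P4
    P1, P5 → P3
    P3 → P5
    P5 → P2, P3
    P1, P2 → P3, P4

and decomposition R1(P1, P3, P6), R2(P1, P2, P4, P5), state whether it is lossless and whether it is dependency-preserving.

lossy and not dependency-preserving

Lossless test: (P1)⁺ = {P1}, which is a superkey of neither fragment — lossy.
Dependency preservation: the restricted closure of {P2} across the fragments never reaches {P3}, so P2 → P3 cannot be enforced without a join — not preserved.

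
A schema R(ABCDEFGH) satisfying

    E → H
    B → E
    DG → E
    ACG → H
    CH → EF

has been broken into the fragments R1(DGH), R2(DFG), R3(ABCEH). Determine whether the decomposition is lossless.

No

Chase test. Columns are ABCDEFGH; row i has aⱼ where attribute j ∈ Ri, else bᵢⱼ.
Initial tableau (one row per fragment):
  row 1: b11 b12 b13 a4 b15 b16 a7 a8
  row 2: b21 b22 b23 a4 b25 a6 a7 b28
  row 3: a1 a2 a3 b34 a5 b36 b37 a8
Rows 1 and 2 agree on DG; apply DG→E and equate their E entries.
Rows 1 and 2 agree on E; apply E→H and equate their H entries.
No row becomes fully distinguished — the join is lossy.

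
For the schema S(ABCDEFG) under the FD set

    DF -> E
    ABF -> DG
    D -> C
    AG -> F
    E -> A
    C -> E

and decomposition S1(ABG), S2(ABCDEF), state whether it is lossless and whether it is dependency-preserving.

lossy and not dependency-preserving

Lossless test: (AB)⁺ = {AB}, which is a superkey of neither fragment — lossy.
Dependency preservation: the restricted closure of {ABF} across the fragments never reaches {DG}, so ABF → DG cannot be enforced without a join — not preserved.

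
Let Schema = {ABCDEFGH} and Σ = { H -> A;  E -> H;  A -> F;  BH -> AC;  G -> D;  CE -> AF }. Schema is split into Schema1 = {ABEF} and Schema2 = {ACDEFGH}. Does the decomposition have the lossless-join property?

No

Common attributes: Schema1 ∩ Schema2 = {AEF}.
Closure of {AEF}: E → H applies, adding H. So (AEF)⁺ = {AEFH}.
The closure contains neither all of Schema1 = {ABEF} nor all of Schema2 = {ACDEFGH}, so the common attributes are not a superkey of either fragment. The join is lossy.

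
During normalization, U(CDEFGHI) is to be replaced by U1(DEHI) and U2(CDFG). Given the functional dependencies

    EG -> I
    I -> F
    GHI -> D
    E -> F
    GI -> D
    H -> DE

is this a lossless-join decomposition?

Common attributes: U1 ∩ U2 = {D}.
No dependency enlarges {D}, so (D)⁺ = {D}.
The closure contains neither all of U1 = {DEHI} nor all of U2 = {CDFG}, so the common attributes are not a superkey of either fragment. The join is lossy.

No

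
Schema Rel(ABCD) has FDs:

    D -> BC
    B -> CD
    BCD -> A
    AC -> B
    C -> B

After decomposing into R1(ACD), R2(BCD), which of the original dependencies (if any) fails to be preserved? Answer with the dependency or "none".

none

D → BC lies within R2.
B → CD lies within R2.
BCD → A: restricted closure across fragments reaches A.
AC → B: restricted closure across fragments reaches B.
C → B lies within R2.
Every dependency is enforceable on the fragments, so the decomposition is dependency-preserving.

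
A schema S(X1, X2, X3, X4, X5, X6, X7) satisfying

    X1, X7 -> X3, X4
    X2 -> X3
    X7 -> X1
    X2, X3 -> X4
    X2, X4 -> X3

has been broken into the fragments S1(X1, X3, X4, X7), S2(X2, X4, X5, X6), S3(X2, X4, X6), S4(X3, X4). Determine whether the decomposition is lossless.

No

Chase test. Columns are X1, X2, X3, X4, X5, X6, X7; row i has aⱼ where attribute j ∈ Si, else bᵢⱼ.
Initial tableau (one row per fragment):
  row 1: a1 b12 a3 a4 b15 b16 a7
  row 2: b21 a2 b23 a4 a5 a6 b27
  row 3: b31 a2 b33 a4 b35 a6 b37
  row 4: b41 b42 a3 a4 b45 b46 b47
Rows 2 and 3 agree on X2; apply X2→X3 and equate their X3 entries.
No row becomes fully distinguished — the join is lossy.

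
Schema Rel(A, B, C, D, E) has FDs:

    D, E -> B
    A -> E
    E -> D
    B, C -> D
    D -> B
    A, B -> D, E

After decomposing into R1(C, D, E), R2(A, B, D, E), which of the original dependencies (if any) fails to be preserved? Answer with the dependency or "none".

Check B, C → D: no single fragment contains all of {B, C, D}, and the restricted closure of {B, C} across the fragments never reaches {D}.
D, E → B is preserved.
A → E is preserved.
E → D is preserved.
D → B is preserved.
A, B → D, E is preserved.

B, C -> D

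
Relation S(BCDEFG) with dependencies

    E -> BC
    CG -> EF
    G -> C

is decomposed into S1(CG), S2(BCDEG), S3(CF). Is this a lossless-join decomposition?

Chase test. Columns are BCDEFG; row i has aⱼ where attribute j ∈ Si, else bᵢⱼ.
Initial tableau (one row per fragment):
  row 1: b11 a2 b13 b14 b15 a6
  row 2: a1 a2 a3 a4 b25 a6
  row 3: b31 a2 b33 b34 a5 b36
Rows 1 and 2 agree on CG; apply CG→EF and equate their EF entries.
Rows 1 and 2 agree on E; apply E→BC and equate their BC entries.
No row becomes fully distinguished — the join is lossy.

No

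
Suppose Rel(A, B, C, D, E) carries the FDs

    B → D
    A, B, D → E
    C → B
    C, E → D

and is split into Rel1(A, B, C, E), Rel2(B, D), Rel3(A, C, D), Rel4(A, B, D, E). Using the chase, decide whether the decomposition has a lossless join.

Yes

Chase test. Columns are A, B, C, D, E; row i has aⱼ where attribute j ∈ Reli, else bᵢⱼ.
Initial tableau (one row per fragment):
  row 1: a1 a2 a3 b14 a5
  row 2: b21 a2 b23 a4 b25
  row 3: a1 b32 a3 a4 b35
  row 4: a1 a2 b43 a4 a5
Rows 1 and 2 agree on B; apply B→D and equate their D entries.
Rows 1 and 3 agree on C; apply C→B and equate their B entries.
Rows 1 and 3 agree on A, B, D; apply A, B, D→E and equate their E entries.
Row 1 is now all distinguished symbols — the join is lossless.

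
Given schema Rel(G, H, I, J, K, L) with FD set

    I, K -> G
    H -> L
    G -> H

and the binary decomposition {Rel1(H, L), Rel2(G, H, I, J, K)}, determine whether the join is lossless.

Common attributes: Rel1 ∩ Rel2 = {H}.
Closure of {H}: H → L applies, adding L. So (H)⁺ = {H, L}.
This closure contains every attribute of Rel1, so Rel1 ∩ Rel2 → Rel1. The join is lossless.

Yes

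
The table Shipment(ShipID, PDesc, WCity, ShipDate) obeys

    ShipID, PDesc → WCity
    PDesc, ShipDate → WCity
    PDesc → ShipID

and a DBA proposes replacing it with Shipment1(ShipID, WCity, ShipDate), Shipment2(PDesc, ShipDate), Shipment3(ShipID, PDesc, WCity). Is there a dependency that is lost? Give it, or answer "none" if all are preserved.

none

ShipID, PDesc → WCity lies within Shipment3.
PDesc, ShipDate → WCity: restricted closure across fragments reaches WCity.
PDesc → ShipID lies within Shipment3.
Every dependency is enforceable on the fragments, so the decomposition is dependency-preserving.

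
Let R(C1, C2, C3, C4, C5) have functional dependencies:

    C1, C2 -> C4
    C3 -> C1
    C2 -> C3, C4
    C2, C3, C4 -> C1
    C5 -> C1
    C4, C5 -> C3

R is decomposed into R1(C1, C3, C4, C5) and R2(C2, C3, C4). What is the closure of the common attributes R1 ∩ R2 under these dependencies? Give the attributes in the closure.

C1, C3, C4

R1 ∩ R2 = {C3, C4}.
C3 → C1 applies, adding C1
Closure: {C1, C3, C4}.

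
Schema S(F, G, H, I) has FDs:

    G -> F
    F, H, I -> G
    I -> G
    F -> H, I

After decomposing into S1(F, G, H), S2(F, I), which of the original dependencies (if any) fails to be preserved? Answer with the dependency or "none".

G → F lies within S1.
F, H, I → G: restricted closure across fragments reaches G.
I → G: restricted closure across fragments reaches G.
F → H, I: restricted closure across fragments reaches H, I.
Every dependency is enforceable on the fragments, so the decomposition is dependency-preserving.

none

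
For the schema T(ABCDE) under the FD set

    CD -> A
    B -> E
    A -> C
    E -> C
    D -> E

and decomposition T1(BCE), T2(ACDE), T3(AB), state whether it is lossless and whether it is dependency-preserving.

lossy but dependency-preserving

Lossless test (chase): Rows 1 and 3 agree on B; apply B→E and equate their E entries. Rows 2 and 3 agree on A; apply A→C and equate their C entries. No row becomes fully distinguished — the join is lossy.
Dependency preservation: every FD's attributes lie within a single fragment, so each can be enforced locally — preserved.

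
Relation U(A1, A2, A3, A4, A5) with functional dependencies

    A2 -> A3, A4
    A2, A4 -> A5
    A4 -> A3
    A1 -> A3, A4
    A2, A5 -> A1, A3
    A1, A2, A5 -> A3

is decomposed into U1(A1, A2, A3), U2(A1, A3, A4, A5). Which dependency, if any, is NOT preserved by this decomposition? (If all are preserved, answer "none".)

A2, A4 -> A5

Check A2, A4 → A5: no single fragment contains all of {A2, A4, A5}, and the restricted closure of {A2, A4} across the fragments never reaches {A5}.
A2 → A3, A4 is preserved.
A4 → A3 is preserved.
A1 → A3, A4 is preserved.
A2, A5 → A1, A3 is preserved.
A1, A2, A5 → A3 is preserved.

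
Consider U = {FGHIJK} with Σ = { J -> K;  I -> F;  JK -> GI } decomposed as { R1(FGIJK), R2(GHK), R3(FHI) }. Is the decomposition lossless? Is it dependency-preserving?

Lossless test (chase): applying each FD to every pair of rows produces no changes in the tableau, so no row becomes fully distinguished — the join is lossy.
Dependency preservation: every FD's attributes lie within a single fragment, so each can be enforced locally — preserved.

lossy but dependency-preserving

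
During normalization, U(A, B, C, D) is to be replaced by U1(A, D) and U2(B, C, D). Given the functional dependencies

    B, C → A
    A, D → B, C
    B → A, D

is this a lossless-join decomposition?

No

Common attributes: U1 ∩ U2 = {D}.
No dependency enlarges {D}, so (D)⁺ = {D}.
The closure contains neither all of U1 = {A, D} nor all of U2 = {B, C, D}, so the common attributes are not a superkey of either fragment. The join is lossy.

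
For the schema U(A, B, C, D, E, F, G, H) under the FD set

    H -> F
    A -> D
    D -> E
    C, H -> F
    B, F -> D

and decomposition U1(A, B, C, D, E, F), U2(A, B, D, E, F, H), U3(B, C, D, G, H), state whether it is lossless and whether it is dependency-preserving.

lossy but dependency-preserving

Lossless test (chase): Rows 2 and 3 agree on H; apply H→F and equate their F entries. Rows 1 and 3 agree on D; apply D→E and equate their E entries. No row becomes fully distinguished — the join is lossy.
Dependency preservation: C, H → F is not contained in any single fragment, but the restricted closure of its left-hand side across the fragments still reaches the right-hand side; the remaining FDs each lie inside some fragment. All dependencies are preserved.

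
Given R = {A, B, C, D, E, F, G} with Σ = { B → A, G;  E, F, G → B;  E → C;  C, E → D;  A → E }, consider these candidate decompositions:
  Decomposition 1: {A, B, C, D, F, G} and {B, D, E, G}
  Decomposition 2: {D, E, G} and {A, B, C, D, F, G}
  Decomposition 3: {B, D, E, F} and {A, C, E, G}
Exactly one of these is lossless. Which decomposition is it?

Decomposition 1

Decomposition 1: common = {B, D, G}, closure = {A, B, C, D, E, G} → lossless.
Decomposition 2: common = {D, G}, closure = {D, G} → lossy.
Decomposition 3: common = {E}, closure = {C, D, E} → lossy.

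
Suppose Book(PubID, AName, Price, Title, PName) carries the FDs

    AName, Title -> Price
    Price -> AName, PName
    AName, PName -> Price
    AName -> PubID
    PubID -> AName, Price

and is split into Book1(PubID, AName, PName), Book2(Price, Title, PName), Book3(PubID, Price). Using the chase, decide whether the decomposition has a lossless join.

Chase test. Columns are PubID, AName, Price, Title, PName; row i has aⱼ where attribute j ∈ Booki, else bᵢⱼ.
Initial tableau (one row per fragment):
  row 1: a1 a2 b13 b14 a5
  row 2: b21 b22 a3 a4 a5
  row 3: a1 b32 a3 b34 b35
Rows 2 and 3 agree on Price; apply Price→AName, PName and equate their AName, PName entries.
Rows 2 and 3 agree on AName; apply AName→PubID and equate their PubID entries.
Rows 1 and 2 agree on PubID; apply PubID→AName, Price and equate their AName, Price entries.
Row 2 is now all distinguished symbols — the join is lossless.

Yes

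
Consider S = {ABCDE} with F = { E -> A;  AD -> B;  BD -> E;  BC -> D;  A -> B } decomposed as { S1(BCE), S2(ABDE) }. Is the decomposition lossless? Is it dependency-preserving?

lossy and not dependency-preserving

Lossless test: (BE)⁺ = {ABE}, which is a superkey of neither fragment — lossy.
Dependency preservation: the restricted closure of {BC} across the fragments never reaches {D}, so BC → D cannot be enforced without a join — not preserved.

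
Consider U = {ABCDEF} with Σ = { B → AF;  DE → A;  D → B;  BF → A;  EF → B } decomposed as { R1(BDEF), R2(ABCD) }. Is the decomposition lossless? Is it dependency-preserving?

Lossless test: (BD)⁺ = {ABDF}, which is a superkey of neither fragment — lossy.
Dependency preservation: B → AF; DE → A; BF → A are not contained in any single fragment, but the restricted closure of each left-hand side across the fragments still reaches the right-hand side; the remaining FDs each lie inside some fragment. All dependencies are preserved.

lossy but dependency-preserving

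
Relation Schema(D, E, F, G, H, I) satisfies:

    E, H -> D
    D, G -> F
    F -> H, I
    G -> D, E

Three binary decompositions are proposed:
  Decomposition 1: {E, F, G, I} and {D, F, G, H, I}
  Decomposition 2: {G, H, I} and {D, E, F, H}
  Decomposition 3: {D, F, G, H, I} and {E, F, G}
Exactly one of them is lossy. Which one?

Decomposition 2

Decomposition 1: common = {F, G, I}, closure = {D, E, F, G, H, I} → lossless.
Decomposition 2: common = {H}, closure = {H} → lossy.
Decomposition 3: common = {F, G}, closure = {D, E, F, G, H, I} → lossless.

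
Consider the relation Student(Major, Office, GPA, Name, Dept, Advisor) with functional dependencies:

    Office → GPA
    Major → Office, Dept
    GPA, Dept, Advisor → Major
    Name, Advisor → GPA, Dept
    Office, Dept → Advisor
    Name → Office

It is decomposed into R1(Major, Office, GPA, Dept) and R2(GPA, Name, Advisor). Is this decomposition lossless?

Common attributes: R1 ∩ R2 = {GPA}.
No dependency enlarges {GPA}, so (GPA)⁺ = {GPA}.
The closure contains neither all of R1 = {Major, Office, GPA, Dept} nor all of R2 = {GPA, Name, Advisor}, so the common attributes are not a superkey of either fragment. The join is lossy.

No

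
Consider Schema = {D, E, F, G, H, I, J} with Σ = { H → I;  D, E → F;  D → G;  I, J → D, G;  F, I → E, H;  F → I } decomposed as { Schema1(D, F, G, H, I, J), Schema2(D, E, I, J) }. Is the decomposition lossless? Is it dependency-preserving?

lossy and not dependency-preserving

Lossless test: (D, I, J)⁺ = {D, G, I, J}, which is a superkey of neither fragment — lossy.
Dependency preservation: the restricted closure of {D, E} across the fragments never reaches {F}, so D, E → F cannot be enforced without a join — not preserved.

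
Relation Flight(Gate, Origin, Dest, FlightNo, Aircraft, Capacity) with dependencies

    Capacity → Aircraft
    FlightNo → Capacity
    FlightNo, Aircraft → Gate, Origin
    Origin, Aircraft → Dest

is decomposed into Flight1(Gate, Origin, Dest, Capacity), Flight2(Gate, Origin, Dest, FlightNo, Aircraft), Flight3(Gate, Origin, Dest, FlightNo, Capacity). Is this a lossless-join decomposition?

Yes

Chase test. Columns are Gate, Origin, Dest, FlightNo, Aircraft, Capacity; row i has aⱼ where attribute j ∈ Flighti, else bᵢⱼ.
Initial tableau (one row per fragment):
  row 1: a1 a2 a3 b14 b15 a6
  row 2: a1 a2 a3 a4 a5 b26
  row 3: a1 a2 a3 a4 b35 a6
Rows 1 and 3 agree on Capacity; apply Capacity→Aircraft and equate their Aircraft entries.
Rows 2 and 3 agree on FlightNo; apply FlightNo→Capacity and equate their Capacity entries.
Rows 1 and 2 agree on Capacity; apply Capacity→Aircraft and equate their Aircraft entries.
Row 2 is now all distinguished symbols — the join is lossless.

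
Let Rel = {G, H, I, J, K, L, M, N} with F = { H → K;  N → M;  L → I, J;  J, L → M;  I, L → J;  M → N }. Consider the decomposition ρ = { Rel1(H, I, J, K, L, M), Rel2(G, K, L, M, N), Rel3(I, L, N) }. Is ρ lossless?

Chase test. Columns are G, H, I, J, K, L, M, N; row i has aⱼ where attribute j ∈ Reli, else bᵢⱼ.
Initial tableau (one row per fragment):
  row 1: b11 a2 a3 a4 a5 a6 a7 b18
  row 2: a1 b22 b23 b24 a5 a6 a7 a8
  row 3: b31 b32 a3 b34 b35 a6 b37 a8
Rows 2 and 3 agree on N; apply N→M and equate their M entries.
Rows 1 and 2 agree on L; apply L→I, J and equate their I, J entries.
Rows 1 and 3 agree on L; apply L→I, J and equate their I, J entries.
Rows 1 and 2 agree on M; apply M→N and equate their N entries.
No row becomes fully distinguished — the join is lossy.

No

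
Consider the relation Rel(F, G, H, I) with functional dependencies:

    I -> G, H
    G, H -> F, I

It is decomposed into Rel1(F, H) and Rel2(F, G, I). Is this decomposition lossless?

No

Common attributes: Rel1 ∩ Rel2 = {F}.
No dependency enlarges {F}, so (F)⁺ = {F}.
The closure contains neither all of Rel1 = {F, H} nor all of Rel2 = {F, G, I}, so the common attributes are not a superkey of either fragment. The join is lossy.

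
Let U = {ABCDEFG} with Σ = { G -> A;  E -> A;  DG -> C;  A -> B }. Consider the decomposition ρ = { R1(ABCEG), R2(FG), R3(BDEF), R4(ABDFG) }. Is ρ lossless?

No

Chase test. Columns are ABCDEFG; row i has aⱼ where attribute j ∈ Ri, else bᵢⱼ.
Initial tableau (one row per fragment):
  row 1: a1 a2 a3 b14 a5 b16 a7
  row 2: b21 b22 b23 b24 b25 a6 a7
  row 3: b31 a2 b33 a4 a5 a6 b37
  row 4: a1 a2 b43 a4 b45 a6 a7
Rows 1 and 2 agree on G; apply G→A and equate their A entries.
Rows 1 and 3 agree on E; apply E→A and equate their A entries.
Rows 1 and 2 agree on A; apply A→B and equate their B entries.
No row becomes fully distinguished — the join is lossy.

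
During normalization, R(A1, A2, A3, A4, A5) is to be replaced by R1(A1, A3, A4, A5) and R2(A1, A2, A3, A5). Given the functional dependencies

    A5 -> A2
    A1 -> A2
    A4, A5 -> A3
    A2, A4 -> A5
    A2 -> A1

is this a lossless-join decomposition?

Common attributes: R1 ∩ R2 = {A1, A3, A5}.
Closure of {A1, A3, A5}: A5 → A2 applies, adding A2. So (A1, A3, A5)⁺ = {A1, A2, A3, A5}.
This closure contains every attribute of R2, so R1 ∩ R2 → R2. The join is lossless.

Yes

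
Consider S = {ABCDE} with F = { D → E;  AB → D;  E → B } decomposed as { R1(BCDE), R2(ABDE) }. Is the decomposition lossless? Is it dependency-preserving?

Lossless test: (BDE)⁺ = {BDE}, which is a superkey of neither fragment — lossy.
Dependency preservation: every FD's attributes lie within a single fragment, so each can be enforced locally — preserved.

lossy but dependency-preserving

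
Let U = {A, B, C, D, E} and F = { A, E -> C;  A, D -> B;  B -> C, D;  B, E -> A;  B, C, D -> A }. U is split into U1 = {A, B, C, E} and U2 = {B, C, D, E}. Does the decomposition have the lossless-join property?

Common attributes: U1 ∩ U2 = {B, C, E}.
Closure of {B, C, E}: B → C, D applies, adding D; B, E → A applies, adding A. So (B, C, E)⁺ = {A, B, C, D, E}.
This closure contains every attribute of U1, so U1 ∩ U2 → U1. The join is lossless.

Yes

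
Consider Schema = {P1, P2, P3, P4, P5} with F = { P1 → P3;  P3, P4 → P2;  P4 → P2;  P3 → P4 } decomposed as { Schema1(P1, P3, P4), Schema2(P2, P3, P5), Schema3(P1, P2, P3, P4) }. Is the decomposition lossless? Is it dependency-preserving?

lossy but dependency-preserving

Lossless test (chase): Rows 1 and 3 agree on P3, P4; apply P3, P4→P2 and equate their P2 entries. Rows 1 and 2 agree on P3; apply P3→P4 and equate their P4 entries. No row becomes fully distinguished — the join is lossy.
Dependency preservation: every FD's attributes lie within a single fragment, so each can be enforced locally — preserved.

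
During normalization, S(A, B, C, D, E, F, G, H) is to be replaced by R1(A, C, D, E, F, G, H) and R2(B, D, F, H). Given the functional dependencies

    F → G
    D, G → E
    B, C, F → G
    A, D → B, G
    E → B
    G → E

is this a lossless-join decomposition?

Common attributes: R1 ∩ R2 = {D, F, H}.
Closure of {D, F, H}: F → G applies, adding G; D, G → E applies, adding E; E → B applies, adding B. So (D, F, H)⁺ = {B, D, E, F, G, H}.
This closure contains every attribute of R2, so R1 ∩ R2 → R2. The join is lossless.

Yes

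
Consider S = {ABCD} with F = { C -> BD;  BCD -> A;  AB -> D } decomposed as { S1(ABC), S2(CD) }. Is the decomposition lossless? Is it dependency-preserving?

lossless but not dependency-preserving

Lossless test: (C)⁺ = {ABCD}, which contains all of one fragment — lossless.
Dependency preservation: the restricted closure of {AB} across the fragments never reaches {D}, so AB → D cannot be enforced without a join — not preserved.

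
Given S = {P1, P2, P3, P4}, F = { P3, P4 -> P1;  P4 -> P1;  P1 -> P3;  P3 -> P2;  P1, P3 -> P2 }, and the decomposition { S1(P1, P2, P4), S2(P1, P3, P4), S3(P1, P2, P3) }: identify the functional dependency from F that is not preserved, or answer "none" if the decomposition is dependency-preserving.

P3, P4 → P1 lies within S2.
P4 → P1 lies within S1.
P1 → P3 lies within S2.
P3 → P2 lies within S3.
P1, P3 → P2 lies within S3.
Every dependency is enforceable on the fragments, so the decomposition is dependency-preserving.

none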